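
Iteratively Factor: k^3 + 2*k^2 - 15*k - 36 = (k + 3)*(k^2 - k - 12) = (k + 3)^2*(k - 4)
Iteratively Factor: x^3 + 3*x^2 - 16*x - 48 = (x + 4)*(x^2 - x - 12) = (x - 4)*(x + 4)*(x + 3)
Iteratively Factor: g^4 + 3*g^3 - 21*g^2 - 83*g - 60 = (g - 5)*(g^3 + 8*g^2 + 19*g + 12) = (g - 5)*(g + 1)*(g^2 + 7*g + 12) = (g - 5)*(g + 1)*(g + 4)*(g + 3)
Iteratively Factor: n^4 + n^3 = (n + 1)*(n^3) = n*(n + 1)*(n^2) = n^2*(n + 1)*(n)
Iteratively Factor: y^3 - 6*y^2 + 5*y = (y)*(y^2 - 6*y + 5) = y*(y - 5)*(y - 1)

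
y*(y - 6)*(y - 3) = y^3 - 9*y^2 + 18*y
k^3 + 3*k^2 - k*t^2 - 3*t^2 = (k + 3)*(k - t)*(k + t)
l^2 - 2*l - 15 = (l - 5)*(l + 3)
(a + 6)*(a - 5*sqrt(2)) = a^2 - 5*sqrt(2)*a + 6*a - 30*sqrt(2)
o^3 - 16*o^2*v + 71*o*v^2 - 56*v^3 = (o - 8*v)*(o - 7*v)*(o - v)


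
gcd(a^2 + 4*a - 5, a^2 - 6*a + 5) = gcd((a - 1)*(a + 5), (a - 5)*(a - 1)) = a - 1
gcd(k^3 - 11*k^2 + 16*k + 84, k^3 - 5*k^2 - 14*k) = k^2 - 5*k - 14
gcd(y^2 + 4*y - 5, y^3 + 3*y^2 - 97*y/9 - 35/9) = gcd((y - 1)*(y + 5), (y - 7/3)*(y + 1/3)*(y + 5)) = y + 5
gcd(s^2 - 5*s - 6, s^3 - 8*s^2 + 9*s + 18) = s^2 - 5*s - 6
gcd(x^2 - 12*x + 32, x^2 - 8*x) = x - 8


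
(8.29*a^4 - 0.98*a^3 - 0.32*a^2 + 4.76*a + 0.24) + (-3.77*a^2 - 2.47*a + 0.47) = 8.29*a^4 - 0.98*a^3 - 4.09*a^2 + 2.29*a + 0.71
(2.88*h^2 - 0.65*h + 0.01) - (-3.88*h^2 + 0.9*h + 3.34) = 6.76*h^2 - 1.55*h - 3.33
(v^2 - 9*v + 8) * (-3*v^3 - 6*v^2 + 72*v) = -3*v^5 + 21*v^4 + 102*v^3 - 696*v^2 + 576*v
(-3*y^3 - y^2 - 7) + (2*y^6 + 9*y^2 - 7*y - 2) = 2*y^6 - 3*y^3 + 8*y^2 - 7*y - 9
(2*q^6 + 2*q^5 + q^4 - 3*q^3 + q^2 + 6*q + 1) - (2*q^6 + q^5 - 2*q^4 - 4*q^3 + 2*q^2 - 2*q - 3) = q^5 + 3*q^4 + q^3 - q^2 + 8*q + 4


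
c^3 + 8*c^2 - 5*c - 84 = (c - 3)*(c + 4)*(c + 7)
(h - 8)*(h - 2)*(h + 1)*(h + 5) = h^4 - 4*h^3 - 39*h^2 + 46*h + 80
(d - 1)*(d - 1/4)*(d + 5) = d^3 + 15*d^2/4 - 6*d + 5/4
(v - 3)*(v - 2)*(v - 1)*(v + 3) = v^4 - 3*v^3 - 7*v^2 + 27*v - 18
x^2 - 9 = (x - 3)*(x + 3)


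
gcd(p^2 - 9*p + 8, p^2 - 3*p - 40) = p - 8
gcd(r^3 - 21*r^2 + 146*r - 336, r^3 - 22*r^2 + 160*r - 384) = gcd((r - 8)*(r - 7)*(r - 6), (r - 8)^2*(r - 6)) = r^2 - 14*r + 48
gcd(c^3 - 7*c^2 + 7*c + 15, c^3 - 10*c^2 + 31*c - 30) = c^2 - 8*c + 15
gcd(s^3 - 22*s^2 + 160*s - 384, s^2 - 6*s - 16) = s - 8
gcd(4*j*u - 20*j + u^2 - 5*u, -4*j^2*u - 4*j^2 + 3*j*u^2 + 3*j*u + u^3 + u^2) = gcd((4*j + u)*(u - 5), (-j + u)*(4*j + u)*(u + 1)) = 4*j + u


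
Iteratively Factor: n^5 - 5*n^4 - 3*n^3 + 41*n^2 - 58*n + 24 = (n - 1)*(n^4 - 4*n^3 - 7*n^2 + 34*n - 24) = (n - 4)*(n - 1)*(n^3 - 7*n + 6) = (n - 4)*(n - 1)*(n + 3)*(n^2 - 3*n + 2) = (n - 4)*(n - 1)^2*(n + 3)*(n - 2)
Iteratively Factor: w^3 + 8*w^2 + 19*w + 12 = (w + 4)*(w^2 + 4*w + 3) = (w + 3)*(w + 4)*(w + 1)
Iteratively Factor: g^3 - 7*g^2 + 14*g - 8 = (g - 4)*(g^2 - 3*g + 2) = (g - 4)*(g - 1)*(g - 2)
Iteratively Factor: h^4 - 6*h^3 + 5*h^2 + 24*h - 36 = (h - 3)*(h^3 - 3*h^2 - 4*h + 12) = (h - 3)^2*(h^2 - 4) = (h - 3)^2*(h + 2)*(h - 2)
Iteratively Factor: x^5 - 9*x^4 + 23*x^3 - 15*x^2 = (x)*(x^4 - 9*x^3 + 23*x^2 - 15*x) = x*(x - 5)*(x^3 - 4*x^2 + 3*x) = x^2*(x - 5)*(x^2 - 4*x + 3) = x^2*(x - 5)*(x - 1)*(x - 3)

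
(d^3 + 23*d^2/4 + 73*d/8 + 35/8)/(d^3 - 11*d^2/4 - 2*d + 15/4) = (2*d^2 + 9*d + 7)/(2*(d^2 - 4*d + 3))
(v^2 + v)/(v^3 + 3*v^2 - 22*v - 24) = v/(v^2 + 2*v - 24)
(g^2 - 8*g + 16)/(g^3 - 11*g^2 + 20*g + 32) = (g - 4)/(g^2 - 7*g - 8)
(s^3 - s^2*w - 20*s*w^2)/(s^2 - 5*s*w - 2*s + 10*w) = s*(s + 4*w)/(s - 2)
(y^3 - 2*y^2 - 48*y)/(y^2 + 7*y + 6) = y*(y - 8)/(y + 1)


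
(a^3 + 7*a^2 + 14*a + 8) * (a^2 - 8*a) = a^5 - a^4 - 42*a^3 - 104*a^2 - 64*a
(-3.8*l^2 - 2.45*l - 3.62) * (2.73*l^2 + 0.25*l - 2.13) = -10.374*l^4 - 7.6385*l^3 - 2.4011*l^2 + 4.3135*l + 7.7106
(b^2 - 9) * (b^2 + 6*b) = b^4 + 6*b^3 - 9*b^2 - 54*b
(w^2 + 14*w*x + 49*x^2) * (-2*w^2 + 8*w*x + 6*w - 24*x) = -2*w^4 - 20*w^3*x + 6*w^3 + 14*w^2*x^2 + 60*w^2*x + 392*w*x^3 - 42*w*x^2 - 1176*x^3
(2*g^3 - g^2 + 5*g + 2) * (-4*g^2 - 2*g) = -8*g^5 - 18*g^3 - 18*g^2 - 4*g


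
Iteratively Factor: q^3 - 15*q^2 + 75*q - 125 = (q - 5)*(q^2 - 10*q + 25) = (q - 5)^2*(q - 5)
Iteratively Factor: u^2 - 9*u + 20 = (u - 5)*(u - 4)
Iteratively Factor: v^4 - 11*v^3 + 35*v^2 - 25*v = (v - 5)*(v^3 - 6*v^2 + 5*v) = (v - 5)^2*(v^2 - v) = (v - 5)^2*(v - 1)*(v)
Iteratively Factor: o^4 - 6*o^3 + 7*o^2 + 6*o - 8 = (o + 1)*(o^3 - 7*o^2 + 14*o - 8) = (o - 2)*(o + 1)*(o^2 - 5*o + 4) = (o - 2)*(o - 1)*(o + 1)*(o - 4)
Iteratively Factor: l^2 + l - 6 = (l + 3)*(l - 2)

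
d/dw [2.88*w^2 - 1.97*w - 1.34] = 5.76*w - 1.97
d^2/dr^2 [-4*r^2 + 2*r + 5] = -8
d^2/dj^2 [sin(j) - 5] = -sin(j)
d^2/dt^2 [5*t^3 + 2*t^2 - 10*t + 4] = 30*t + 4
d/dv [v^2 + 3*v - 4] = 2*v + 3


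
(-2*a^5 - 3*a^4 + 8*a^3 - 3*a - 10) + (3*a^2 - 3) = -2*a^5 - 3*a^4 + 8*a^3 + 3*a^2 - 3*a - 13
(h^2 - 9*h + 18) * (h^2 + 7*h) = h^4 - 2*h^3 - 45*h^2 + 126*h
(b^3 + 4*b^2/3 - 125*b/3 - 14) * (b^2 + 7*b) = b^5 + 25*b^4/3 - 97*b^3/3 - 917*b^2/3 - 98*b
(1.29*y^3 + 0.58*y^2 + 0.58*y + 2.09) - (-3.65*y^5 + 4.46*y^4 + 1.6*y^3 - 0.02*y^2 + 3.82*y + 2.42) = 3.65*y^5 - 4.46*y^4 - 0.31*y^3 + 0.6*y^2 - 3.24*y - 0.33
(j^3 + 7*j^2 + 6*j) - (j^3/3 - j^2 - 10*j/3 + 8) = 2*j^3/3 + 8*j^2 + 28*j/3 - 8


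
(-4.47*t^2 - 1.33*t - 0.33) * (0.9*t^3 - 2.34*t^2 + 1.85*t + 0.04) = -4.023*t^5 + 9.2628*t^4 - 5.4543*t^3 - 1.8671*t^2 - 0.6637*t - 0.0132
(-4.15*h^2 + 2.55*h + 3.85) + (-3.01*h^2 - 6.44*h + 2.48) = -7.16*h^2 - 3.89*h + 6.33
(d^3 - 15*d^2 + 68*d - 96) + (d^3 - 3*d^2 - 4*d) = 2*d^3 - 18*d^2 + 64*d - 96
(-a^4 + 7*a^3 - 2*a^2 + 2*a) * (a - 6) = -a^5 + 13*a^4 - 44*a^3 + 14*a^2 - 12*a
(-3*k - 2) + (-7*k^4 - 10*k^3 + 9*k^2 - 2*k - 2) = -7*k^4 - 10*k^3 + 9*k^2 - 5*k - 4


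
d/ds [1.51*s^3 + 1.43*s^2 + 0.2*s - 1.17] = 4.53*s^2 + 2.86*s + 0.2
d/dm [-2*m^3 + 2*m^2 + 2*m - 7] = -6*m^2 + 4*m + 2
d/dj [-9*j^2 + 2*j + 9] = 2 - 18*j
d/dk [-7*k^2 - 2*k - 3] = -14*k - 2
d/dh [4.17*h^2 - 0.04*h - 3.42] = 8.34*h - 0.04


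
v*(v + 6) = v^2 + 6*v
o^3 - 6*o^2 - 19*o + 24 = (o - 8)*(o - 1)*(o + 3)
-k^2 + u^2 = (-k + u)*(k + u)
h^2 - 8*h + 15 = (h - 5)*(h - 3)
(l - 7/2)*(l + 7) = l^2 + 7*l/2 - 49/2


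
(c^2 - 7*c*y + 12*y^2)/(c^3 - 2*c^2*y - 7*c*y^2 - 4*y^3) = (c - 3*y)/(c^2 + 2*c*y + y^2)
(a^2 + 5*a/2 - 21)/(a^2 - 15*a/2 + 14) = (a + 6)/(a - 4)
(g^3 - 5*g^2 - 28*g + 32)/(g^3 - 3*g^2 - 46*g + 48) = (g + 4)/(g + 6)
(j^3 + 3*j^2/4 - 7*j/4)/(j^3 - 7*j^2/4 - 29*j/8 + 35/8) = 2*j/(2*j - 5)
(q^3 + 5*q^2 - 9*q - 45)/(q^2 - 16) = (q^3 + 5*q^2 - 9*q - 45)/(q^2 - 16)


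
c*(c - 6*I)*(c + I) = c^3 - 5*I*c^2 + 6*c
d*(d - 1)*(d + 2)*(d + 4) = d^4 + 5*d^3 + 2*d^2 - 8*d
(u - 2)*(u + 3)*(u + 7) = u^3 + 8*u^2 + u - 42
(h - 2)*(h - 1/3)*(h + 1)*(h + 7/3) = h^4 + h^3 - 43*h^2/9 - 29*h/9 + 14/9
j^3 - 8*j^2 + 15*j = j*(j - 5)*(j - 3)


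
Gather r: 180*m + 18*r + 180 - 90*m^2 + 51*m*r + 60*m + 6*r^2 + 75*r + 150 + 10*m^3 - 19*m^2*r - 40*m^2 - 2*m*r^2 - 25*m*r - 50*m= 10*m^3 - 130*m^2 + 190*m + r^2*(6 - 2*m) + r*(-19*m^2 + 26*m + 93) + 330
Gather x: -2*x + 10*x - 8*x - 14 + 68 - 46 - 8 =0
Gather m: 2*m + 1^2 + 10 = 2*m + 11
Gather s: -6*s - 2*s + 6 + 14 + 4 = 24 - 8*s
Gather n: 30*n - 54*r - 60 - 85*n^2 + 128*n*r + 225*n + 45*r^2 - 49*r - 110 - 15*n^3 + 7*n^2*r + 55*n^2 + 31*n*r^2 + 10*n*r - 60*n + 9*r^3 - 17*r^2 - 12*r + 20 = -15*n^3 + n^2*(7*r - 30) + n*(31*r^2 + 138*r + 195) + 9*r^3 + 28*r^2 - 115*r - 150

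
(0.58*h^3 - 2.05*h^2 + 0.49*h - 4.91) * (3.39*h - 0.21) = 1.9662*h^4 - 7.0713*h^3 + 2.0916*h^2 - 16.7478*h + 1.0311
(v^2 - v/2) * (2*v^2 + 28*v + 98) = 2*v^4 + 27*v^3 + 84*v^2 - 49*v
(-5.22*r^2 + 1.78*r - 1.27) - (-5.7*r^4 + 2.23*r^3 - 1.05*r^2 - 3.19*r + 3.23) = 5.7*r^4 - 2.23*r^3 - 4.17*r^2 + 4.97*r - 4.5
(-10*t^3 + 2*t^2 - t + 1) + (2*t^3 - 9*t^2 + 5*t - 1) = -8*t^3 - 7*t^2 + 4*t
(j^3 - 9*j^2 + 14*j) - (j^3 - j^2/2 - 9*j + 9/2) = -17*j^2/2 + 23*j - 9/2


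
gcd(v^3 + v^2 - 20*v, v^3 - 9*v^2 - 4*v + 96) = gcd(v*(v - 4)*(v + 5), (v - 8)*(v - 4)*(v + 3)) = v - 4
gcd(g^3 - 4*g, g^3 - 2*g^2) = g^2 - 2*g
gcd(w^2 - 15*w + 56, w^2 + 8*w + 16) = 1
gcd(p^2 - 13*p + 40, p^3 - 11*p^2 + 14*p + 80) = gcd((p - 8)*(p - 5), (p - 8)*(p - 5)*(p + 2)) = p^2 - 13*p + 40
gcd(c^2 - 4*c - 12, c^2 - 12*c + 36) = c - 6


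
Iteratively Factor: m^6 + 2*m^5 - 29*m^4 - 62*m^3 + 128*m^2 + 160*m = (m - 2)*(m^5 + 4*m^4 - 21*m^3 - 104*m^2 - 80*m) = (m - 5)*(m - 2)*(m^4 + 9*m^3 + 24*m^2 + 16*m) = (m - 5)*(m - 2)*(m + 1)*(m^3 + 8*m^2 + 16*m) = (m - 5)*(m - 2)*(m + 1)*(m + 4)*(m^2 + 4*m) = (m - 5)*(m - 2)*(m + 1)*(m + 4)^2*(m)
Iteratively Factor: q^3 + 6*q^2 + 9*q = (q)*(q^2 + 6*q + 9) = q*(q + 3)*(q + 3)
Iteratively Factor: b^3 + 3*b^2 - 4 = (b - 1)*(b^2 + 4*b + 4) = (b - 1)*(b + 2)*(b + 2)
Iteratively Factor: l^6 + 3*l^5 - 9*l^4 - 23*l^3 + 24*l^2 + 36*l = (l)*(l^5 + 3*l^4 - 9*l^3 - 23*l^2 + 24*l + 36) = l*(l + 3)*(l^4 - 9*l^2 + 4*l + 12) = l*(l - 2)*(l + 3)*(l^3 + 2*l^2 - 5*l - 6) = l*(l - 2)*(l + 1)*(l + 3)*(l^2 + l - 6) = l*(l - 2)^2*(l + 1)*(l + 3)*(l + 3)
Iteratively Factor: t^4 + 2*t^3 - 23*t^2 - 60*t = (t + 4)*(t^3 - 2*t^2 - 15*t) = (t - 5)*(t + 4)*(t^2 + 3*t) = (t - 5)*(t + 3)*(t + 4)*(t)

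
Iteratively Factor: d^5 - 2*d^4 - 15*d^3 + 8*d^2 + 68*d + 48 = (d + 2)*(d^4 - 4*d^3 - 7*d^2 + 22*d + 24) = (d - 3)*(d + 2)*(d^3 - d^2 - 10*d - 8) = (d - 3)*(d + 2)^2*(d^2 - 3*d - 4) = (d - 4)*(d - 3)*(d + 2)^2*(d + 1)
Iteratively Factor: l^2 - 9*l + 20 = (l - 4)*(l - 5)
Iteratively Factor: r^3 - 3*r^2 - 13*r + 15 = (r - 5)*(r^2 + 2*r - 3) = (r - 5)*(r + 3)*(r - 1)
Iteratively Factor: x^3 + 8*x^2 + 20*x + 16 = (x + 2)*(x^2 + 6*x + 8) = (x + 2)*(x + 4)*(x + 2)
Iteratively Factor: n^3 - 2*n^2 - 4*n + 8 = (n - 2)*(n^2 - 4) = (n - 2)^2*(n + 2)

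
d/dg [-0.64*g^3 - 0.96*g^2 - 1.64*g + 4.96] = -1.92*g^2 - 1.92*g - 1.64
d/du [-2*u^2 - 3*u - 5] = -4*u - 3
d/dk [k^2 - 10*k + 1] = 2*k - 10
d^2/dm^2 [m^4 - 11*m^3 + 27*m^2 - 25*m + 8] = 12*m^2 - 66*m + 54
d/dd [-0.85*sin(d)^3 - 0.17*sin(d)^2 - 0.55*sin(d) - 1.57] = (-0.34*sin(d) + 1.275*cos(2*d) - 1.825)*cos(d)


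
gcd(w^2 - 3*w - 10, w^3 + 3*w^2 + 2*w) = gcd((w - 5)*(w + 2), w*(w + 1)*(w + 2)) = w + 2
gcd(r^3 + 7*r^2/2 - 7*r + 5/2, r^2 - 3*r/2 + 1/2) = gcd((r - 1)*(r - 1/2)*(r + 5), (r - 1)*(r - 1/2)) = r^2 - 3*r/2 + 1/2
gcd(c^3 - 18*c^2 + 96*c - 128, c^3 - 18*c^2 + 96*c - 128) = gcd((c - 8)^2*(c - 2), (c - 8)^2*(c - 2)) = c^3 - 18*c^2 + 96*c - 128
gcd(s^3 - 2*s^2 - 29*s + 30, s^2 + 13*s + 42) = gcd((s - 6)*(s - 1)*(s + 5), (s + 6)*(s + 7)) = 1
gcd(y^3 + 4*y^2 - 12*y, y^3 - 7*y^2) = y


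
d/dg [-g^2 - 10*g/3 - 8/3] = -2*g - 10/3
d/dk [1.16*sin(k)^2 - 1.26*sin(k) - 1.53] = (2.32*sin(k) - 1.26)*cos(k)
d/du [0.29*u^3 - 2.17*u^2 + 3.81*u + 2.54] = 0.87*u^2 - 4.34*u + 3.81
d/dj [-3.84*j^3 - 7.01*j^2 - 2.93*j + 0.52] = -11.52*j^2 - 14.02*j - 2.93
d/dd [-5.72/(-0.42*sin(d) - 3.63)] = -2.4024*cos(d)/(0.42*sin(d) + 3.63)^2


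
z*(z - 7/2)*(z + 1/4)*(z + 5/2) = z^4 - 3*z^3/4 - 9*z^2 - 35*z/16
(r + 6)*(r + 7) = r^2 + 13*r + 42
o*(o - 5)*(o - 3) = o^3 - 8*o^2 + 15*o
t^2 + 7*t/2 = t*(t + 7/2)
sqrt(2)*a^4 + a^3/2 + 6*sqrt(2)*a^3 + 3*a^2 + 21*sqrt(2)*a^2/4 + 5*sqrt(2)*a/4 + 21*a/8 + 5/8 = (a + 1/2)^2*(a + 5)*(sqrt(2)*a + 1/2)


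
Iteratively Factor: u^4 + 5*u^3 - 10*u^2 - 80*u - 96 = (u + 3)*(u^3 + 2*u^2 - 16*u - 32) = (u + 3)*(u + 4)*(u^2 - 2*u - 8) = (u + 2)*(u + 3)*(u + 4)*(u - 4)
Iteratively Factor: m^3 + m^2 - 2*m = (m + 2)*(m^2 - m) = m*(m + 2)*(m - 1)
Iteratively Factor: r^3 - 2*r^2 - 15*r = (r - 5)*(r^2 + 3*r) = (r - 5)*(r + 3)*(r)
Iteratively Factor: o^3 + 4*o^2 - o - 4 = (o + 4)*(o^2 - 1) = (o + 1)*(o + 4)*(o - 1)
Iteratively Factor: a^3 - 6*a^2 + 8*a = (a - 2)*(a^2 - 4*a) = a*(a - 2)*(a - 4)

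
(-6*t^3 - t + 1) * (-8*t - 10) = 48*t^4 + 60*t^3 + 8*t^2 + 2*t - 10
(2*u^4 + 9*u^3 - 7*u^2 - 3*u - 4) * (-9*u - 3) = -18*u^5 - 87*u^4 + 36*u^3 + 48*u^2 + 45*u + 12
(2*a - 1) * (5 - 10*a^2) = -20*a^3 + 10*a^2 + 10*a - 5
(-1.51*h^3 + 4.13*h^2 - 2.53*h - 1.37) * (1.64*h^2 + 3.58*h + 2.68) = -2.4764*h^5 + 1.3674*h^4 + 6.5894*h^3 - 0.235799999999999*h^2 - 11.685*h - 3.6716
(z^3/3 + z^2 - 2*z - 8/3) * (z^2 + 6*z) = z^5/3 + 3*z^4 + 4*z^3 - 44*z^2/3 - 16*z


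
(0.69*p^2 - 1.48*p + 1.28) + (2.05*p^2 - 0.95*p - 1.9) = 2.74*p^2 - 2.43*p - 0.62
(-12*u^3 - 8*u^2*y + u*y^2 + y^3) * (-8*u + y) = 96*u^4 + 52*u^3*y - 16*u^2*y^2 - 7*u*y^3 + y^4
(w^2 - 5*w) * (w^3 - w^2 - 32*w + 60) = w^5 - 6*w^4 - 27*w^3 + 220*w^2 - 300*w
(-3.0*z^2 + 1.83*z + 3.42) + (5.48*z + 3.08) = -3.0*z^2 + 7.31*z + 6.5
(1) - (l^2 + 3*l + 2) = -l^2 - 3*l - 1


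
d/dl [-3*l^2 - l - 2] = -6*l - 1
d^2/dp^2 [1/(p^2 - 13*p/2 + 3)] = 4*(-4*p^2 + 26*p + (4*p - 13)^2 - 12)/(2*p^2 - 13*p + 6)^3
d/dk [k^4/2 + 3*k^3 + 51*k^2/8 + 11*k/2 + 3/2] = 2*k^3 + 9*k^2 + 51*k/4 + 11/2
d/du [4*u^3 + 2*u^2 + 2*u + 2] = 12*u^2 + 4*u + 2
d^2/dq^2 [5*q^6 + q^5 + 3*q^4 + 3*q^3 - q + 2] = 2*q*(75*q^3 + 10*q^2 + 18*q + 9)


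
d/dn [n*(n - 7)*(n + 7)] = 3*n^2 - 49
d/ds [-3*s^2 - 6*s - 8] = -6*s - 6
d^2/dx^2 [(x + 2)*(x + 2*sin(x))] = -2*(x + 2)*sin(x) + 4*cos(x) + 2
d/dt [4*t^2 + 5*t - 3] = 8*t + 5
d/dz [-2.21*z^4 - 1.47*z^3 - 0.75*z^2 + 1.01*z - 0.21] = -8.84*z^3 - 4.41*z^2 - 1.5*z + 1.01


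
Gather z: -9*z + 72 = 72 - 9*z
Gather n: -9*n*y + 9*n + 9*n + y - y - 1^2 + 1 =n*(18 - 9*y)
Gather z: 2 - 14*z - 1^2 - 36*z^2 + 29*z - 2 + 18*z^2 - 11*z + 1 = -18*z^2 + 4*z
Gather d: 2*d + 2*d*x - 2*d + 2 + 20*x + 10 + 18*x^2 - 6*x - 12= 2*d*x + 18*x^2 + 14*x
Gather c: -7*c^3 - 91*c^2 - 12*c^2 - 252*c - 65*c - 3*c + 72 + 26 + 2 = -7*c^3 - 103*c^2 - 320*c + 100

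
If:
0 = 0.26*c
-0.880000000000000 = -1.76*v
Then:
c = 0.00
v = 0.50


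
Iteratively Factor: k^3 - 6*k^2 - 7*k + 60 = (k - 4)*(k^2 - 2*k - 15) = (k - 4)*(k + 3)*(k - 5)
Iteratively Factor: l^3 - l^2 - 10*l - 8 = (l - 4)*(l^2 + 3*l + 2) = (l - 4)*(l + 1)*(l + 2)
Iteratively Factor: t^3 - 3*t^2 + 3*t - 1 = (t - 1)*(t^2 - 2*t + 1) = (t - 1)^2*(t - 1)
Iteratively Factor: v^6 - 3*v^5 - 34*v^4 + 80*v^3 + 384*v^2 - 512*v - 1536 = (v - 4)*(v^5 + v^4 - 30*v^3 - 40*v^2 + 224*v + 384) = (v - 4)^2*(v^4 + 5*v^3 - 10*v^2 - 80*v - 96) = (v - 4)^2*(v + 3)*(v^3 + 2*v^2 - 16*v - 32) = (v - 4)^3*(v + 3)*(v^2 + 6*v + 8) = (v - 4)^3*(v + 3)*(v + 4)*(v + 2)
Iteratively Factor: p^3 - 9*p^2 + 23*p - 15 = (p - 3)*(p^2 - 6*p + 5) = (p - 3)*(p - 1)*(p - 5)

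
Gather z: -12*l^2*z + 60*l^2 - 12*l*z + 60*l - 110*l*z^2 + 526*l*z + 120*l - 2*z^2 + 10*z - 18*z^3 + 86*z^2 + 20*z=60*l^2 + 180*l - 18*z^3 + z^2*(84 - 110*l) + z*(-12*l^2 + 514*l + 30)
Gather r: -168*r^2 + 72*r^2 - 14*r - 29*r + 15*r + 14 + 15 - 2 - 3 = -96*r^2 - 28*r + 24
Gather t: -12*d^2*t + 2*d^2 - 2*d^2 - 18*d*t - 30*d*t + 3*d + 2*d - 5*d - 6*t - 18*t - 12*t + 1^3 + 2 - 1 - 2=t*(-12*d^2 - 48*d - 36)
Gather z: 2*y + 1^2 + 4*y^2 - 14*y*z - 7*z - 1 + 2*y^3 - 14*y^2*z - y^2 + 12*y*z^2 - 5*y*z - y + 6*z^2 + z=2*y^3 + 3*y^2 + y + z^2*(12*y + 6) + z*(-14*y^2 - 19*y - 6)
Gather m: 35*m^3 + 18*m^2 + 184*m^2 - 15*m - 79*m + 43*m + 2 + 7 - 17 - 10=35*m^3 + 202*m^2 - 51*m - 18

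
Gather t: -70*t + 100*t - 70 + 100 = 30*t + 30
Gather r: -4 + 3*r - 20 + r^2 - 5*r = r^2 - 2*r - 24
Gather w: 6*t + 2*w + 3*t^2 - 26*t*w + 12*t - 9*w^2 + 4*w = 3*t^2 + 18*t - 9*w^2 + w*(6 - 26*t)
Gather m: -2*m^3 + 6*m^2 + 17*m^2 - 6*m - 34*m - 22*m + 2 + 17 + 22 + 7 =-2*m^3 + 23*m^2 - 62*m + 48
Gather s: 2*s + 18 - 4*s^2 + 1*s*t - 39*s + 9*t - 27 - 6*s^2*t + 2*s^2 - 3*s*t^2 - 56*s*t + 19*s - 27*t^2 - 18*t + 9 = s^2*(-6*t - 2) + s*(-3*t^2 - 55*t - 18) - 27*t^2 - 9*t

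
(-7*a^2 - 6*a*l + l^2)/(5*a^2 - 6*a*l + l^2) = (-7*a^2 - 6*a*l + l^2)/(5*a^2 - 6*a*l + l^2)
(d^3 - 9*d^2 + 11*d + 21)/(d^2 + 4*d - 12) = (d^3 - 9*d^2 + 11*d + 21)/(d^2 + 4*d - 12)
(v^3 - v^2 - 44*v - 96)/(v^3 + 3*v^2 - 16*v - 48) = (v - 8)/(v - 4)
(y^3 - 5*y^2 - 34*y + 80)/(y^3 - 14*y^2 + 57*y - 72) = (y^2 + 3*y - 10)/(y^2 - 6*y + 9)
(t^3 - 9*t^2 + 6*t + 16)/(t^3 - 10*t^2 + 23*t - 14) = (t^2 - 7*t - 8)/(t^2 - 8*t + 7)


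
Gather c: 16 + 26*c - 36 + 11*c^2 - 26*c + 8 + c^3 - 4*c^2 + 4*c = c^3 + 7*c^2 + 4*c - 12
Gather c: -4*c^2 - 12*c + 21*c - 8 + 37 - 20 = -4*c^2 + 9*c + 9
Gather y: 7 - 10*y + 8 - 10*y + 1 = 16 - 20*y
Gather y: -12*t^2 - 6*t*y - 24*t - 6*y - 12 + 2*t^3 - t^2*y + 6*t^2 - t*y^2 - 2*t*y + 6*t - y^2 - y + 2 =2*t^3 - 6*t^2 - 18*t + y^2*(-t - 1) + y*(-t^2 - 8*t - 7) - 10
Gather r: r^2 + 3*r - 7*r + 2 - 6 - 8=r^2 - 4*r - 12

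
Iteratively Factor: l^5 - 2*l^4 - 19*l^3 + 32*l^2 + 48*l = (l + 1)*(l^4 - 3*l^3 - 16*l^2 + 48*l) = (l + 1)*(l + 4)*(l^3 - 7*l^2 + 12*l) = (l - 4)*(l + 1)*(l + 4)*(l^2 - 3*l) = l*(l - 4)*(l + 1)*(l + 4)*(l - 3)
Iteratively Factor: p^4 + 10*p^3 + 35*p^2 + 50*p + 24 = (p + 3)*(p^3 + 7*p^2 + 14*p + 8) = (p + 2)*(p + 3)*(p^2 + 5*p + 4) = (p + 2)*(p + 3)*(p + 4)*(p + 1)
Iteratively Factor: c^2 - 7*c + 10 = (c - 2)*(c - 5)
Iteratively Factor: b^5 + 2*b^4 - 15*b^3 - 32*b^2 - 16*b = (b + 1)*(b^4 + b^3 - 16*b^2 - 16*b) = (b + 1)^2*(b^3 - 16*b) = (b + 1)^2*(b + 4)*(b^2 - 4*b) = b*(b + 1)^2*(b + 4)*(b - 4)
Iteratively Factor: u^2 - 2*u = (u)*(u - 2)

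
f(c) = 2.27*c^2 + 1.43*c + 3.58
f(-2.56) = 14.80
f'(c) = 4.54*c + 1.43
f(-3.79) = 30.77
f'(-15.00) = -66.67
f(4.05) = 46.61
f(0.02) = 3.61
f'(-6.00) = -25.81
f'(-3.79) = -15.78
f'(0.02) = 1.52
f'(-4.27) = -17.96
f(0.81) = 6.23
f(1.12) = 8.03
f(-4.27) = 38.86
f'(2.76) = 13.96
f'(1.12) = 6.51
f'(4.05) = 19.82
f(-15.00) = 492.88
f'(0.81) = 5.11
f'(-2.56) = -10.19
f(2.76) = 24.82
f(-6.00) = 76.72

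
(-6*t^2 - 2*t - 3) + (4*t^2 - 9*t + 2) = -2*t^2 - 11*t - 1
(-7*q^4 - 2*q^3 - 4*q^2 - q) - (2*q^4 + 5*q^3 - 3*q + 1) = -9*q^4 - 7*q^3 - 4*q^2 + 2*q - 1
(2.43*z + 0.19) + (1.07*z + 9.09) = 3.5*z + 9.28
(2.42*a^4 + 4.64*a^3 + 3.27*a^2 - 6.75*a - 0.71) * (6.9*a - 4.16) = 16.698*a^5 + 21.9488*a^4 + 3.2606*a^3 - 60.1782*a^2 + 23.181*a + 2.9536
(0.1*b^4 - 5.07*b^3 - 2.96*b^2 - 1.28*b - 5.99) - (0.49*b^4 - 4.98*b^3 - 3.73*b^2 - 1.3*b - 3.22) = -0.39*b^4 - 0.0899999999999999*b^3 + 0.77*b^2 + 0.02*b - 2.77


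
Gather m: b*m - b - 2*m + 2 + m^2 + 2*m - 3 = b*m - b + m^2 - 1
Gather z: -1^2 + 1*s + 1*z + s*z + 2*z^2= s + 2*z^2 + z*(s + 1) - 1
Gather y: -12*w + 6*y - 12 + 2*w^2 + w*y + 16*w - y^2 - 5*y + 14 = 2*w^2 + 4*w - y^2 + y*(w + 1) + 2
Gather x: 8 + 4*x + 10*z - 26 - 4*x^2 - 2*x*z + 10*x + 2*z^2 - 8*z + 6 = -4*x^2 + x*(14 - 2*z) + 2*z^2 + 2*z - 12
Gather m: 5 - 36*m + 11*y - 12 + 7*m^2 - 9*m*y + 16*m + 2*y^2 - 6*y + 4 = 7*m^2 + m*(-9*y - 20) + 2*y^2 + 5*y - 3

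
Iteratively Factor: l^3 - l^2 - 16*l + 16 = (l - 1)*(l^2 - 16) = (l - 1)*(l + 4)*(l - 4)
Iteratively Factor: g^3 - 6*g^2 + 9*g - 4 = (g - 4)*(g^2 - 2*g + 1) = (g - 4)*(g - 1)*(g - 1)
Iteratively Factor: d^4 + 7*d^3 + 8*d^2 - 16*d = (d - 1)*(d^3 + 8*d^2 + 16*d) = (d - 1)*(d + 4)*(d^2 + 4*d) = (d - 1)*(d + 4)^2*(d)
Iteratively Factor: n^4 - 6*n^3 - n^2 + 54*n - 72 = (n + 3)*(n^3 - 9*n^2 + 26*n - 24) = (n - 3)*(n + 3)*(n^2 - 6*n + 8) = (n - 3)*(n - 2)*(n + 3)*(n - 4)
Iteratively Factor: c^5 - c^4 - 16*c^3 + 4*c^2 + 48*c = (c + 2)*(c^4 - 3*c^3 - 10*c^2 + 24*c) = (c + 2)*(c + 3)*(c^3 - 6*c^2 + 8*c) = c*(c + 2)*(c + 3)*(c^2 - 6*c + 8) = c*(c - 4)*(c + 2)*(c + 3)*(c - 2)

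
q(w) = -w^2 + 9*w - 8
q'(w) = 9 - 2*w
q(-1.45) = -23.15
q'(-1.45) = 11.90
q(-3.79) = -56.47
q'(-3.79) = 16.58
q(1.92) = 5.59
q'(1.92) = 5.16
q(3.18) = 10.51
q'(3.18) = 2.64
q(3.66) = 11.54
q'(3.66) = 1.68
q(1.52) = 3.37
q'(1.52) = 5.96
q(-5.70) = -91.79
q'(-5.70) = 20.40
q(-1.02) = -18.22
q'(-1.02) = 11.04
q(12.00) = -44.00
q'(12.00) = -15.00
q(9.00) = -8.00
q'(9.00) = -9.00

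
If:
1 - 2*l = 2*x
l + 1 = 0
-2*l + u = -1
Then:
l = -1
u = -3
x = 3/2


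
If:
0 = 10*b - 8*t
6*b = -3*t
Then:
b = 0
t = 0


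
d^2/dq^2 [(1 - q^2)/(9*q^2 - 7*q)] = 2*(-63*q^3 + 243*q^2 - 189*q + 49)/(q^3*(729*q^3 - 1701*q^2 + 1323*q - 343))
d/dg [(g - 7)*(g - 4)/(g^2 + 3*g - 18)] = 2*(7*g^2 - 46*g + 57)/(g^4 + 6*g^3 - 27*g^2 - 108*g + 324)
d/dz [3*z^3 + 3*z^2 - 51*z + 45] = 9*z^2 + 6*z - 51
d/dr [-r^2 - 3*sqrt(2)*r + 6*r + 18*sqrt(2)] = -2*r - 3*sqrt(2) + 6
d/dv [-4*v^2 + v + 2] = 1 - 8*v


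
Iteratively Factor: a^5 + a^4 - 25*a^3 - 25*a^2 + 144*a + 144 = (a + 3)*(a^4 - 2*a^3 - 19*a^2 + 32*a + 48) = (a + 1)*(a + 3)*(a^3 - 3*a^2 - 16*a + 48) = (a - 4)*(a + 1)*(a + 3)*(a^2 + a - 12) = (a - 4)*(a - 3)*(a + 1)*(a + 3)*(a + 4)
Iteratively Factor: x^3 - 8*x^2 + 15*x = (x - 5)*(x^2 - 3*x) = x*(x - 5)*(x - 3)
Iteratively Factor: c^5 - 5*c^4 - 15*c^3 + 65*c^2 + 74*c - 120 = (c + 3)*(c^4 - 8*c^3 + 9*c^2 + 38*c - 40) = (c + 2)*(c + 3)*(c^3 - 10*c^2 + 29*c - 20) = (c - 1)*(c + 2)*(c + 3)*(c^2 - 9*c + 20) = (c - 4)*(c - 1)*(c + 2)*(c + 3)*(c - 5)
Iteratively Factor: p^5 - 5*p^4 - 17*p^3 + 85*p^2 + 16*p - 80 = (p - 1)*(p^4 - 4*p^3 - 21*p^2 + 64*p + 80) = (p - 1)*(p + 4)*(p^3 - 8*p^2 + 11*p + 20) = (p - 5)*(p - 1)*(p + 4)*(p^2 - 3*p - 4) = (p - 5)*(p - 1)*(p + 1)*(p + 4)*(p - 4)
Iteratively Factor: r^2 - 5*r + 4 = (r - 1)*(r - 4)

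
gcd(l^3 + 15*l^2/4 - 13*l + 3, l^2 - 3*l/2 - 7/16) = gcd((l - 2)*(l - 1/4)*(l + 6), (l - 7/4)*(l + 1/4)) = 1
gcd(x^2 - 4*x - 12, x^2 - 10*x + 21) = 1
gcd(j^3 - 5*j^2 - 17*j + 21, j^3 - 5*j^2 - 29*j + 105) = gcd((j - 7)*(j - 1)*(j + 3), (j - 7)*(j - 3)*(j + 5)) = j - 7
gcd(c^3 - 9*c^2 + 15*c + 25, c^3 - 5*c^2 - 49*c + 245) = c - 5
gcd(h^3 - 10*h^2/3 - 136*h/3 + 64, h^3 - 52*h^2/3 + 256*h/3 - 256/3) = h^2 - 28*h/3 + 32/3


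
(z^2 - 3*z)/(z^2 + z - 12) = z/(z + 4)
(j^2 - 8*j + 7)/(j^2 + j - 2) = (j - 7)/(j + 2)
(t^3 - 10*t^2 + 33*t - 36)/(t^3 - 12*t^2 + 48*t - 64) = (t^2 - 6*t + 9)/(t^2 - 8*t + 16)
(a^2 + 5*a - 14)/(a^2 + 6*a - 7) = (a - 2)/(a - 1)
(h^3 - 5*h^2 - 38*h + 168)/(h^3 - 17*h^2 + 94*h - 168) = (h + 6)/(h - 6)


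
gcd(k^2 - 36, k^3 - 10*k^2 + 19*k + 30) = k - 6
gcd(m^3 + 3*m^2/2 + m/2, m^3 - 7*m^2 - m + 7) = m + 1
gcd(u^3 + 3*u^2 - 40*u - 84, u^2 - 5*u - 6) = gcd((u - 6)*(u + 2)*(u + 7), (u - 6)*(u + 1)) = u - 6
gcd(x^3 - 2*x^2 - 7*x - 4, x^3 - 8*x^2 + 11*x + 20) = x^2 - 3*x - 4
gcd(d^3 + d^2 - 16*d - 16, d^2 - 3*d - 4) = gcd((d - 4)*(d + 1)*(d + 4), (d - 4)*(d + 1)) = d^2 - 3*d - 4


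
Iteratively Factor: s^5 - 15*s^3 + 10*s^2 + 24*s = (s + 1)*(s^4 - s^3 - 14*s^2 + 24*s) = (s - 2)*(s + 1)*(s^3 + s^2 - 12*s) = s*(s - 2)*(s + 1)*(s^2 + s - 12) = s*(s - 3)*(s - 2)*(s + 1)*(s + 4)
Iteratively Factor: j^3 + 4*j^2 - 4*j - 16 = (j + 2)*(j^2 + 2*j - 8) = (j + 2)*(j + 4)*(j - 2)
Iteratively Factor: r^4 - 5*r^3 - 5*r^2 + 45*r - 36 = (r - 3)*(r^3 - 2*r^2 - 11*r + 12) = (r - 3)*(r + 3)*(r^2 - 5*r + 4) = (r - 4)*(r - 3)*(r + 3)*(r - 1)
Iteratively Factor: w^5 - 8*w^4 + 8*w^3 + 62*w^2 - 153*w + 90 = (w - 5)*(w^4 - 3*w^3 - 7*w^2 + 27*w - 18) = (w - 5)*(w - 3)*(w^3 - 7*w + 6) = (w - 5)*(w - 3)*(w - 1)*(w^2 + w - 6) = (w - 5)*(w - 3)*(w - 2)*(w - 1)*(w + 3)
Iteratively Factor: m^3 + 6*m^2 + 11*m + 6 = (m + 3)*(m^2 + 3*m + 2) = (m + 1)*(m + 3)*(m + 2)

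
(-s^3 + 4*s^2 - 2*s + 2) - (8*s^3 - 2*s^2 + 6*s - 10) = -9*s^3 + 6*s^2 - 8*s + 12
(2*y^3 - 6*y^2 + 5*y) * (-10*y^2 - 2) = -20*y^5 + 60*y^4 - 54*y^3 + 12*y^2 - 10*y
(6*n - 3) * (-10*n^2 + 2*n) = -60*n^3 + 42*n^2 - 6*n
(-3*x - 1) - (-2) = 1 - 3*x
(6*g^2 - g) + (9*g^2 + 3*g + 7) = 15*g^2 + 2*g + 7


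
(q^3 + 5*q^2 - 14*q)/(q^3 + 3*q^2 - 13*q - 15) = q*(q^2 + 5*q - 14)/(q^3 + 3*q^2 - 13*q - 15)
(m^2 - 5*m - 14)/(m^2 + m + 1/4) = 4*(m^2 - 5*m - 14)/(4*m^2 + 4*m + 1)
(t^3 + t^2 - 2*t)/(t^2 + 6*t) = (t^2 + t - 2)/(t + 6)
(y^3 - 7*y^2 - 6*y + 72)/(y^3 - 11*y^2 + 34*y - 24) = (y + 3)/(y - 1)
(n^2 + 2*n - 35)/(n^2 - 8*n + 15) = (n + 7)/(n - 3)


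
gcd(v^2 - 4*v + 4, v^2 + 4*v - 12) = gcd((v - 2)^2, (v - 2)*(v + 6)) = v - 2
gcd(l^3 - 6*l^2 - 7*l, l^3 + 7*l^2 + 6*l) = l^2 + l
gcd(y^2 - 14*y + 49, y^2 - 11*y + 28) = y - 7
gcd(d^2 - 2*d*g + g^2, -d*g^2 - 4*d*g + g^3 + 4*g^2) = d - g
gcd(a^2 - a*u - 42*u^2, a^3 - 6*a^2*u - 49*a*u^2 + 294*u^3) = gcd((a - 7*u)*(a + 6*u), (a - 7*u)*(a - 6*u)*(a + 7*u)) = -a + 7*u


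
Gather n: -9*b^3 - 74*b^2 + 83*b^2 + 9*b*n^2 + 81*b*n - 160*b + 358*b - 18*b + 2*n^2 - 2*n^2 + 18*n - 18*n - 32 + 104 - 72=-9*b^3 + 9*b^2 + 9*b*n^2 + 81*b*n + 180*b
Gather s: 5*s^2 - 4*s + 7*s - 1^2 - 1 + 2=5*s^2 + 3*s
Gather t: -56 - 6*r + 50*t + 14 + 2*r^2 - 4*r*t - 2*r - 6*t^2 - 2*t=2*r^2 - 8*r - 6*t^2 + t*(48 - 4*r) - 42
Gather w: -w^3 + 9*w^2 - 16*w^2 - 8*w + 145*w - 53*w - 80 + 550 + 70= -w^3 - 7*w^2 + 84*w + 540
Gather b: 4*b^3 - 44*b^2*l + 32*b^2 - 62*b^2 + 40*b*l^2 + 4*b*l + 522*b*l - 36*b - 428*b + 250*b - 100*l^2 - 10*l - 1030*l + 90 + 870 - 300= 4*b^3 + b^2*(-44*l - 30) + b*(40*l^2 + 526*l - 214) - 100*l^2 - 1040*l + 660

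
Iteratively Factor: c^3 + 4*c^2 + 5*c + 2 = (c + 1)*(c^2 + 3*c + 2) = (c + 1)^2*(c + 2)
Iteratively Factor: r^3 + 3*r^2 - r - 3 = (r - 1)*(r^2 + 4*r + 3) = (r - 1)*(r + 1)*(r + 3)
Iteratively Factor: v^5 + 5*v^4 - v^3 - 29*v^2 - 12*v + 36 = (v + 2)*(v^4 + 3*v^3 - 7*v^2 - 15*v + 18) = (v + 2)*(v + 3)*(v^3 - 7*v + 6) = (v - 2)*(v + 2)*(v + 3)*(v^2 + 2*v - 3) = (v - 2)*(v - 1)*(v + 2)*(v + 3)*(v + 3)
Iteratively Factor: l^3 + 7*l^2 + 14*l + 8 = (l + 1)*(l^2 + 6*l + 8) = (l + 1)*(l + 4)*(l + 2)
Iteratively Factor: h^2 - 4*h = (h - 4)*(h)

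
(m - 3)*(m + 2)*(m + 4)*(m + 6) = m^4 + 9*m^3 + 8*m^2 - 84*m - 144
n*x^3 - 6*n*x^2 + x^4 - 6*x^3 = x^2*(n + x)*(x - 6)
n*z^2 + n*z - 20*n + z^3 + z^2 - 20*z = (n + z)*(z - 4)*(z + 5)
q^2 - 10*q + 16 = (q - 8)*(q - 2)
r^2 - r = r*(r - 1)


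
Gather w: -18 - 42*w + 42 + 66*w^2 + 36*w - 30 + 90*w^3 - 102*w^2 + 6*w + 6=90*w^3 - 36*w^2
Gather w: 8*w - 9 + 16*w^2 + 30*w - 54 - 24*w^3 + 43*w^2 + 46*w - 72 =-24*w^3 + 59*w^2 + 84*w - 135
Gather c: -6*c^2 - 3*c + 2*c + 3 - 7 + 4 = -6*c^2 - c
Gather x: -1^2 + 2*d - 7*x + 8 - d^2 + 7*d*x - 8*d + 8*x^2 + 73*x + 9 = -d^2 - 6*d + 8*x^2 + x*(7*d + 66) + 16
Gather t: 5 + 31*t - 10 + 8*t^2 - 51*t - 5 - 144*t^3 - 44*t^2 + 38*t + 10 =-144*t^3 - 36*t^2 + 18*t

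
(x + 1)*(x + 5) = x^2 + 6*x + 5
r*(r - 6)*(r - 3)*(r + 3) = r^4 - 6*r^3 - 9*r^2 + 54*r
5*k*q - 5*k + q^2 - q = (5*k + q)*(q - 1)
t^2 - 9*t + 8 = (t - 8)*(t - 1)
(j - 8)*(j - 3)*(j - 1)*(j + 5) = j^4 - 7*j^3 - 25*j^2 + 151*j - 120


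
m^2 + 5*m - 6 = (m - 1)*(m + 6)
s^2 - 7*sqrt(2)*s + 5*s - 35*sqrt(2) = (s + 5)*(s - 7*sqrt(2))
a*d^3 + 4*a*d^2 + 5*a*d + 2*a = (d + 1)*(d + 2)*(a*d + a)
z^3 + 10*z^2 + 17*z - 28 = (z - 1)*(z + 4)*(z + 7)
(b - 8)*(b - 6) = b^2 - 14*b + 48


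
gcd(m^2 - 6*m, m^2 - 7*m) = m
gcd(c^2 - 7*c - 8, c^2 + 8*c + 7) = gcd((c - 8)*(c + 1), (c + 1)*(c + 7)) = c + 1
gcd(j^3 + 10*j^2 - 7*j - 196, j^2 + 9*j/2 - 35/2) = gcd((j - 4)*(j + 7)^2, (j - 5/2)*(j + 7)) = j + 7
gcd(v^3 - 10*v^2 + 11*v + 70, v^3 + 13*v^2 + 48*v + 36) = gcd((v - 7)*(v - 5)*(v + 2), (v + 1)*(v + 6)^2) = 1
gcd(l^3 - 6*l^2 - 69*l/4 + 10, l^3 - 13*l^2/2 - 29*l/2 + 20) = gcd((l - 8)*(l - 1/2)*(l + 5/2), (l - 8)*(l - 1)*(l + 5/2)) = l^2 - 11*l/2 - 20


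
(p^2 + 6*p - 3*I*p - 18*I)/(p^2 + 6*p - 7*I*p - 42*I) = (p - 3*I)/(p - 7*I)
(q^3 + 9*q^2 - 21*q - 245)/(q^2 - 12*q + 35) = (q^2 + 14*q + 49)/(q - 7)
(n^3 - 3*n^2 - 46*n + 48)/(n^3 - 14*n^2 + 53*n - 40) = (n + 6)/(n - 5)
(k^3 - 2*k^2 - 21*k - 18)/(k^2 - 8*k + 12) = (k^2 + 4*k + 3)/(k - 2)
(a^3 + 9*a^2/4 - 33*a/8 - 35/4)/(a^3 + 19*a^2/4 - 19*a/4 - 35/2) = (a + 5/2)/(a + 5)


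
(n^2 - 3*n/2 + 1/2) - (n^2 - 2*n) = n/2 + 1/2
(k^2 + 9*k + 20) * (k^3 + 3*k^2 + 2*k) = k^5 + 12*k^4 + 49*k^3 + 78*k^2 + 40*k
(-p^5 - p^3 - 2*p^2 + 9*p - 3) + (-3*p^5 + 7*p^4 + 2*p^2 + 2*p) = -4*p^5 + 7*p^4 - p^3 + 11*p - 3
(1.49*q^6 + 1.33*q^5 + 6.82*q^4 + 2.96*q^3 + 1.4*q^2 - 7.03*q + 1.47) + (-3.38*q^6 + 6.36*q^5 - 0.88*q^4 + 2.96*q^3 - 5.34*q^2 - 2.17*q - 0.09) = -1.89*q^6 + 7.69*q^5 + 5.94*q^4 + 5.92*q^3 - 3.94*q^2 - 9.2*q + 1.38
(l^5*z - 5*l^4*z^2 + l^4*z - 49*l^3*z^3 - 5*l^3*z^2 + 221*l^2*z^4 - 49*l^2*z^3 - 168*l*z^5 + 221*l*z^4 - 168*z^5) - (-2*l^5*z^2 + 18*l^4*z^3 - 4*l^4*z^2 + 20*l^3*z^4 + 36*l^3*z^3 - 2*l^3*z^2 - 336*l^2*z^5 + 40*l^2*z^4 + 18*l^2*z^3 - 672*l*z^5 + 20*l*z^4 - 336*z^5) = 2*l^5*z^2 + l^5*z - 18*l^4*z^3 - l^4*z^2 + l^4*z - 20*l^3*z^4 - 85*l^3*z^3 - 3*l^3*z^2 + 336*l^2*z^5 + 181*l^2*z^4 - 67*l^2*z^3 + 504*l*z^5 + 201*l*z^4 + 168*z^5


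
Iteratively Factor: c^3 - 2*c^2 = (c)*(c^2 - 2*c) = c*(c - 2)*(c)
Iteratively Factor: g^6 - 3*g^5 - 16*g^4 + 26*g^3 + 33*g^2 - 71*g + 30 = (g - 1)*(g^5 - 2*g^4 - 18*g^3 + 8*g^2 + 41*g - 30) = (g - 5)*(g - 1)*(g^4 + 3*g^3 - 3*g^2 - 7*g + 6) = (g - 5)*(g - 1)^2*(g^3 + 4*g^2 + g - 6) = (g - 5)*(g - 1)^2*(g + 2)*(g^2 + 2*g - 3) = (g - 5)*(g - 1)^2*(g + 2)*(g + 3)*(g - 1)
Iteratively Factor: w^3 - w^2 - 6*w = (w - 3)*(w^2 + 2*w) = w*(w - 3)*(w + 2)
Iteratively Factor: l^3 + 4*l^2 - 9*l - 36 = (l + 3)*(l^2 + l - 12) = (l + 3)*(l + 4)*(l - 3)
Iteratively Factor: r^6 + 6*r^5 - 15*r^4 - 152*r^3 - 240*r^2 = (r + 3)*(r^5 + 3*r^4 - 24*r^3 - 80*r^2) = r*(r + 3)*(r^4 + 3*r^3 - 24*r^2 - 80*r) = r*(r + 3)*(r + 4)*(r^3 - r^2 - 20*r) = r*(r - 5)*(r + 3)*(r + 4)*(r^2 + 4*r) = r*(r - 5)*(r + 3)*(r + 4)^2*(r)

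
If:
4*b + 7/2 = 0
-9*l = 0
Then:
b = -7/8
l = 0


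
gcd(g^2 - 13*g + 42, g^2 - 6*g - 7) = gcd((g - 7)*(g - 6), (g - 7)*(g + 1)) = g - 7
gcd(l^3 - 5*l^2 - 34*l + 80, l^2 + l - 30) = 1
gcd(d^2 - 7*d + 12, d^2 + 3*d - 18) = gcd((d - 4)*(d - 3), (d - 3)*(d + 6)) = d - 3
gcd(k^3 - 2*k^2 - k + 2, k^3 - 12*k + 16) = k - 2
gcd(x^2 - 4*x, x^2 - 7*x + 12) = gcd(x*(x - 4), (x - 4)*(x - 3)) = x - 4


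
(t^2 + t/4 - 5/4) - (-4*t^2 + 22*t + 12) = 5*t^2 - 87*t/4 - 53/4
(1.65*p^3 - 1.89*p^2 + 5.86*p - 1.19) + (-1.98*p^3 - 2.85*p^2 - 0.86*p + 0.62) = -0.33*p^3 - 4.74*p^2 + 5.0*p - 0.57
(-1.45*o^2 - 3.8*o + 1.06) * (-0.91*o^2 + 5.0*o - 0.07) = 1.3195*o^4 - 3.792*o^3 - 19.8631*o^2 + 5.566*o - 0.0742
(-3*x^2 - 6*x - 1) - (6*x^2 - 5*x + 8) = -9*x^2 - x - 9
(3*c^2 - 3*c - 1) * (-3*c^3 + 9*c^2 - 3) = -9*c^5 + 36*c^4 - 24*c^3 - 18*c^2 + 9*c + 3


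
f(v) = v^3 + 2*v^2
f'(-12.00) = 384.00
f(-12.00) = -1440.00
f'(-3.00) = 15.00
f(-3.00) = -9.00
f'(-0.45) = -1.19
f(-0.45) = 0.31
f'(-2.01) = 4.08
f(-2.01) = -0.04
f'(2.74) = 33.48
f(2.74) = 35.59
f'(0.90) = 6.03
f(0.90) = 2.35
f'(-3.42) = 21.41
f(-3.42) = -16.61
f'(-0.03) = -0.12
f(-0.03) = 0.00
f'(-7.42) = 135.49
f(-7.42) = -298.41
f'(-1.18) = -0.54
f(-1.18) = 1.14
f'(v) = 3*v^2 + 4*v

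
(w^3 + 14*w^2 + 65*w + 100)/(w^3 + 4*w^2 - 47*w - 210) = (w^2 + 9*w + 20)/(w^2 - w - 42)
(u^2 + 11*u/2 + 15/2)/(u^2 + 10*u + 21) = (u + 5/2)/(u + 7)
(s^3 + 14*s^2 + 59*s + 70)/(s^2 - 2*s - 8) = (s^2 + 12*s + 35)/(s - 4)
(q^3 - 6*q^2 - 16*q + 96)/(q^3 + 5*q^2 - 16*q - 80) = (q - 6)/(q + 5)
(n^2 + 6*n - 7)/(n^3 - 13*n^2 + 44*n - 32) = (n + 7)/(n^2 - 12*n + 32)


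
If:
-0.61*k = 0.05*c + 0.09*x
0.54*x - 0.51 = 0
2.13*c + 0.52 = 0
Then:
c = -0.24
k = -0.12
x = 0.94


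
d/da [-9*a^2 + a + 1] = 1 - 18*a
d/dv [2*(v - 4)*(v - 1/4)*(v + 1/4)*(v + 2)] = 8*v^3 - 12*v^2 - 129*v/4 + 1/4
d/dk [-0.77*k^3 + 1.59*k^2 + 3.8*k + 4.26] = -2.31*k^2 + 3.18*k + 3.8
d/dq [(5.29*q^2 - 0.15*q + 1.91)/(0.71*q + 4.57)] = (3.7559*q^2 + 48.3506*q - 2.0416)/(0.5041*q^2 + 6.4894*q + 20.8849)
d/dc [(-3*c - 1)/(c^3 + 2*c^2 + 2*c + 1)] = (6*c^3 + 9*c^2 + 4*c - 1)/(c^6 + 4*c^5 + 8*c^4 + 10*c^3 + 8*c^2 + 4*c + 1)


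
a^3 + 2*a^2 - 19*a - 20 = (a - 4)*(a + 1)*(a + 5)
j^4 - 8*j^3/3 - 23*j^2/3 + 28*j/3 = j*(j - 4)*(j - 1)*(j + 7/3)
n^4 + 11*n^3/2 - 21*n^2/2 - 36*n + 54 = (n - 2)*(n - 3/2)*(n + 3)*(n + 6)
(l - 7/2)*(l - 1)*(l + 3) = l^3 - 3*l^2/2 - 10*l + 21/2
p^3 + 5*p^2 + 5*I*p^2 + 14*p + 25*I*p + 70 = (p + 5)*(p - 2*I)*(p + 7*I)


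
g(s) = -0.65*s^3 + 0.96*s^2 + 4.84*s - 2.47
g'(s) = -1.95*s^2 + 1.92*s + 4.84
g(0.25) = -1.21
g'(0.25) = 5.20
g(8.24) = -261.07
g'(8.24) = -111.74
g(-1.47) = -5.45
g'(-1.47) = -2.20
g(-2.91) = 7.59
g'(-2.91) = -17.26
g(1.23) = 3.73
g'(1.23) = 4.25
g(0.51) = 0.16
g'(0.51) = 5.31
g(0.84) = 1.89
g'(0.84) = 5.08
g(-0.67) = -5.09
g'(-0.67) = 2.68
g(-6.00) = 143.45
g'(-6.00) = -76.88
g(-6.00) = 143.45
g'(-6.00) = -76.88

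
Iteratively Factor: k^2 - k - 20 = (k - 5)*(k + 4)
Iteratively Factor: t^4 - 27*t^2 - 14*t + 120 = (t + 4)*(t^3 - 4*t^2 - 11*t + 30) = (t + 3)*(t + 4)*(t^2 - 7*t + 10) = (t - 2)*(t + 3)*(t + 4)*(t - 5)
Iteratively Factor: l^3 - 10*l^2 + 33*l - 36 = (l - 4)*(l^2 - 6*l + 9) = (l - 4)*(l - 3)*(l - 3)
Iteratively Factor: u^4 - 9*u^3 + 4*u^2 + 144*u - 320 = (u - 4)*(u^3 - 5*u^2 - 16*u + 80) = (u - 4)*(u + 4)*(u^2 - 9*u + 20) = (u - 4)^2*(u + 4)*(u - 5)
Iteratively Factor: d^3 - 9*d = (d - 3)*(d^2 + 3*d) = d*(d - 3)*(d + 3)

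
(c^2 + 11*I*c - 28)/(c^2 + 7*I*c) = (c + 4*I)/c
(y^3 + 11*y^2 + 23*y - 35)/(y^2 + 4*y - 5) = y + 7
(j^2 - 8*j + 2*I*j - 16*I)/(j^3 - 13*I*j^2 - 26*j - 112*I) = (j - 8)/(j^2 - 15*I*j - 56)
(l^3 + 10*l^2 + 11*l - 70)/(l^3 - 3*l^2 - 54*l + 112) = (l + 5)/(l - 8)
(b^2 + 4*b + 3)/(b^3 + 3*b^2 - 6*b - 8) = (b + 3)/(b^2 + 2*b - 8)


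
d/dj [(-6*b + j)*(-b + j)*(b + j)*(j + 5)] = 6*b^3 - 2*b^2*j - 5*b^2 - 18*b*j^2 - 60*b*j + 4*j^3 + 15*j^2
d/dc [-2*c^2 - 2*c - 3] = -4*c - 2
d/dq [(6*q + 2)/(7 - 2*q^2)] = 2*(6*q^2 + 4*q + 21)/(4*q^4 - 28*q^2 + 49)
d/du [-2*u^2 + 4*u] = 4 - 4*u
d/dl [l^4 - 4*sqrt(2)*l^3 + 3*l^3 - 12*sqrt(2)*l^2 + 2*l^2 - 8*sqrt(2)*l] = 4*l^3 - 12*sqrt(2)*l^2 + 9*l^2 - 24*sqrt(2)*l + 4*l - 8*sqrt(2)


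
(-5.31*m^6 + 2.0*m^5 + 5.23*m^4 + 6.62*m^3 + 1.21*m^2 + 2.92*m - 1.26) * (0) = 0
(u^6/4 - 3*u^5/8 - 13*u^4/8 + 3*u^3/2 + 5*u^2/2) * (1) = u^6/4 - 3*u^5/8 - 13*u^4/8 + 3*u^3/2 + 5*u^2/2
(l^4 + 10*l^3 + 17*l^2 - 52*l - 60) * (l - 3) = l^5 + 7*l^4 - 13*l^3 - 103*l^2 + 96*l + 180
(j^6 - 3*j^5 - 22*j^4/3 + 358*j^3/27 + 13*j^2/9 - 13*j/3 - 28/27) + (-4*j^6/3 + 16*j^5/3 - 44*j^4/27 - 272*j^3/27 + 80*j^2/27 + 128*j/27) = -j^6/3 + 7*j^5/3 - 242*j^4/27 + 86*j^3/27 + 119*j^2/27 + 11*j/27 - 28/27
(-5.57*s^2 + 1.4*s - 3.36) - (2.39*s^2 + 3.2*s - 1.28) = -7.96*s^2 - 1.8*s - 2.08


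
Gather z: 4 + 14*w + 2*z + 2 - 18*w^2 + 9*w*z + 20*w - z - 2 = -18*w^2 + 34*w + z*(9*w + 1) + 4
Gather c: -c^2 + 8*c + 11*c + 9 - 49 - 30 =-c^2 + 19*c - 70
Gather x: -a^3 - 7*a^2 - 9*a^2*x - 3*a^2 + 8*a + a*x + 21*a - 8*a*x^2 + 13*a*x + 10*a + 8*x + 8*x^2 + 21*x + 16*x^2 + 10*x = -a^3 - 10*a^2 + 39*a + x^2*(24 - 8*a) + x*(-9*a^2 + 14*a + 39)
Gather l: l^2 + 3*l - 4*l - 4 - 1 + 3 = l^2 - l - 2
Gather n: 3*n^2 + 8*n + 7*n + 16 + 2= 3*n^2 + 15*n + 18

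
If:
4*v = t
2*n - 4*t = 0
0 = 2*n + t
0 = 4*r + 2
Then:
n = 0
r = -1/2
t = 0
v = 0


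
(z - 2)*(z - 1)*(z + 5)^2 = z^4 + 7*z^3 - 3*z^2 - 55*z + 50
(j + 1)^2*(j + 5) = j^3 + 7*j^2 + 11*j + 5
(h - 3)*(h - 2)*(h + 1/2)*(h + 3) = h^4 - 3*h^3/2 - 10*h^2 + 27*h/2 + 9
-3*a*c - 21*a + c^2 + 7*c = (-3*a + c)*(c + 7)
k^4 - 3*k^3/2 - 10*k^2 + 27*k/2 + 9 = (k - 3)*(k - 2)*(k + 1/2)*(k + 3)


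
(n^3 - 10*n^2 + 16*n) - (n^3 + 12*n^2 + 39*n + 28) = -22*n^2 - 23*n - 28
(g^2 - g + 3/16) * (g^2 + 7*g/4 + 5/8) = g^4 + 3*g^3/4 - 15*g^2/16 - 19*g/64 + 15/128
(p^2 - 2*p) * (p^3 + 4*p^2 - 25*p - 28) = p^5 + 2*p^4 - 33*p^3 + 22*p^2 + 56*p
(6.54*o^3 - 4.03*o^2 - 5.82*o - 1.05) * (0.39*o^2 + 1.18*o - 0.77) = 2.5506*o^5 + 6.1455*o^4 - 12.061*o^3 - 4.174*o^2 + 3.2424*o + 0.8085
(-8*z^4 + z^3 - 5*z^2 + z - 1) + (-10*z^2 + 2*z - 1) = -8*z^4 + z^3 - 15*z^2 + 3*z - 2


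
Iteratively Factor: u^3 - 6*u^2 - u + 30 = (u - 5)*(u^2 - u - 6) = (u - 5)*(u - 3)*(u + 2)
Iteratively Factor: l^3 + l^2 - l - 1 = (l - 1)*(l^2 + 2*l + 1) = (l - 1)*(l + 1)*(l + 1)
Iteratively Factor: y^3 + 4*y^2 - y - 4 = (y + 1)*(y^2 + 3*y - 4) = (y + 1)*(y + 4)*(y - 1)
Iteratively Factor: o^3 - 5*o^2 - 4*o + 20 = (o - 5)*(o^2 - 4) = (o - 5)*(o + 2)*(o - 2)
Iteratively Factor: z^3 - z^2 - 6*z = (z + 2)*(z^2 - 3*z) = (z - 3)*(z + 2)*(z)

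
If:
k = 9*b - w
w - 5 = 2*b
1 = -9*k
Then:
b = 44/63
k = -1/9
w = 403/63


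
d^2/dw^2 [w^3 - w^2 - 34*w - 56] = 6*w - 2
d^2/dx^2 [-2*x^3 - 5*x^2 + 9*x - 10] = -12*x - 10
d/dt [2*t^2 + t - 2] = 4*t + 1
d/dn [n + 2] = 1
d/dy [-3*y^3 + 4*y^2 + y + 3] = -9*y^2 + 8*y + 1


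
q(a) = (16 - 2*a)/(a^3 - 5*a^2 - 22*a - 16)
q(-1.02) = 102.04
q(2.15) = -0.15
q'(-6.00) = -0.04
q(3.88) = -0.07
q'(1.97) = 0.10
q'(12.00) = 0.00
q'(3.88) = 0.03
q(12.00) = -0.01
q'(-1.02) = 4997.92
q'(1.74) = 0.12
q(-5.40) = -0.13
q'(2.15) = 0.09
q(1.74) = -0.20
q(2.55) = -0.12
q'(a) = (16 - 2*a)*(-3*a^2 + 10*a + 22)/(a^3 - 5*a^2 - 22*a - 16)^2 - 2/(a^3 - 5*a^2 - 22*a - 16) = 2*(2*a + 3)/(a^4 + 6*a^3 + 13*a^2 + 12*a + 4)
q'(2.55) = 0.06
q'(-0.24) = 2.82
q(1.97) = -0.17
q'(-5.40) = -0.07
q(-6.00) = -0.10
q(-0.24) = -1.50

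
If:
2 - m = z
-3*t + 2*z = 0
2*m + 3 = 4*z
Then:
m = 5/6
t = 7/9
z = 7/6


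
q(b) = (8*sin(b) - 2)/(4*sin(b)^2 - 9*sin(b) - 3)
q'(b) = (-8*sin(b)*cos(b) + 9*cos(b))*(8*sin(b) - 2)/(4*sin(b)^2 - 9*sin(b) - 3)^2 + 8*cos(b)/(4*sin(b)^2 - 9*sin(b) - 3)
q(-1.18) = -1.08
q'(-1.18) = -0.42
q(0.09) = 0.34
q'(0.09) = -2.85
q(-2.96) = 2.77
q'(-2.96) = 29.19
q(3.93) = -1.42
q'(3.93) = 1.68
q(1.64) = -0.75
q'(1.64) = 0.06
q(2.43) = -0.45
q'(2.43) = 0.67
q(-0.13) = 1.72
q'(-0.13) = -14.18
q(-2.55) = -1.98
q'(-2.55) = 4.75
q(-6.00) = -0.05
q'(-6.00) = -1.42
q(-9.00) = -3.82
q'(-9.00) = 25.54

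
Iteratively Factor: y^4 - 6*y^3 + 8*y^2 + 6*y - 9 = (y - 1)*(y^3 - 5*y^2 + 3*y + 9) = (y - 3)*(y - 1)*(y^2 - 2*y - 3) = (y - 3)^2*(y - 1)*(y + 1)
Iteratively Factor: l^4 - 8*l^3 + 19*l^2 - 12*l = (l - 1)*(l^3 - 7*l^2 + 12*l) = (l - 3)*(l - 1)*(l^2 - 4*l) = l*(l - 3)*(l - 1)*(l - 4)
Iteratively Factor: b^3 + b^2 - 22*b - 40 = (b + 2)*(b^2 - b - 20) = (b + 2)*(b + 4)*(b - 5)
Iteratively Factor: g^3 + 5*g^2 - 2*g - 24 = (g + 3)*(g^2 + 2*g - 8) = (g - 2)*(g + 3)*(g + 4)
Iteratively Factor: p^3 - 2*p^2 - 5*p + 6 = (p + 2)*(p^2 - 4*p + 3) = (p - 3)*(p + 2)*(p - 1)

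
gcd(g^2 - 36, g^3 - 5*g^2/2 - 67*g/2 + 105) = g + 6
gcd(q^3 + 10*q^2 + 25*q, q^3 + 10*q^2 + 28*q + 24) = 1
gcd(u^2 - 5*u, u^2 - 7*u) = u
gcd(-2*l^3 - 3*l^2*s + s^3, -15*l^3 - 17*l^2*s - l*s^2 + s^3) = l + s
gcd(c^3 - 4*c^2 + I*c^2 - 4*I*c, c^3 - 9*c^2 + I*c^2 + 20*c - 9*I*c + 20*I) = c^2 + c*(-4 + I) - 4*I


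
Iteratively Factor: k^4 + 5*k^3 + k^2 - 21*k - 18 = (k - 2)*(k^3 + 7*k^2 + 15*k + 9) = (k - 2)*(k + 1)*(k^2 + 6*k + 9) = (k - 2)*(k + 1)*(k + 3)*(k + 3)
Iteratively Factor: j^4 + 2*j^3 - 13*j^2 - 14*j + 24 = (j - 3)*(j^3 + 5*j^2 + 2*j - 8) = (j - 3)*(j + 2)*(j^2 + 3*j - 4) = (j - 3)*(j - 1)*(j + 2)*(j + 4)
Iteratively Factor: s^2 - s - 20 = (s + 4)*(s - 5)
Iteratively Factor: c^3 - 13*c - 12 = (c + 3)*(c^2 - 3*c - 4) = (c + 1)*(c + 3)*(c - 4)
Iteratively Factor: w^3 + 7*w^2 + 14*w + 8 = (w + 2)*(w^2 + 5*w + 4) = (w + 2)*(w + 4)*(w + 1)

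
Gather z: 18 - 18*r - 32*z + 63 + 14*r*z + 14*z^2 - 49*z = -18*r + 14*z^2 + z*(14*r - 81) + 81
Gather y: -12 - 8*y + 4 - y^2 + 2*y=-y^2 - 6*y - 8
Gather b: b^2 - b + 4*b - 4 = b^2 + 3*b - 4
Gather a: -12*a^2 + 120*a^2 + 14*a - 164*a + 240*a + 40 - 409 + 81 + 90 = 108*a^2 + 90*a - 198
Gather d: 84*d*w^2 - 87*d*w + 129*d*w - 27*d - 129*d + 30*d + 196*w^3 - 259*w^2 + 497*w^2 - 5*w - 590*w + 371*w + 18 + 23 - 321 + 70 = d*(84*w^2 + 42*w - 126) + 196*w^3 + 238*w^2 - 224*w - 210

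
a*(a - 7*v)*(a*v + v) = a^3*v - 7*a^2*v^2 + a^2*v - 7*a*v^2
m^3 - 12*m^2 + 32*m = m*(m - 8)*(m - 4)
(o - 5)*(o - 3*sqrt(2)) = o^2 - 5*o - 3*sqrt(2)*o + 15*sqrt(2)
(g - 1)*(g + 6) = g^2 + 5*g - 6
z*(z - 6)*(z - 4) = z^3 - 10*z^2 + 24*z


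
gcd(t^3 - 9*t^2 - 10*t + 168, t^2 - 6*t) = t - 6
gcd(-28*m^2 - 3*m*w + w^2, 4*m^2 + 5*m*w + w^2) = 4*m + w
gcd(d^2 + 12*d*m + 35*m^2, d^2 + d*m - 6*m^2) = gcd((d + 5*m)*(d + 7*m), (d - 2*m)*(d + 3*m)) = 1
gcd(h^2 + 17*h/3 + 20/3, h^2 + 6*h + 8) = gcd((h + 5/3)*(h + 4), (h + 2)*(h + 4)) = h + 4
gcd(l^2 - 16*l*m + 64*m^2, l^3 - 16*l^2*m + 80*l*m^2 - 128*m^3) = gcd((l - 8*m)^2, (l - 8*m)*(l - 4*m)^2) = l - 8*m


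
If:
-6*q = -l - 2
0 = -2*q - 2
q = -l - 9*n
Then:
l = -8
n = 1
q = -1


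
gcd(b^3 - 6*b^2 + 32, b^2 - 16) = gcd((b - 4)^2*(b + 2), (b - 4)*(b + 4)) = b - 4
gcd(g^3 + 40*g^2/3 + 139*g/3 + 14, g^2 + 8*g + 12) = g + 6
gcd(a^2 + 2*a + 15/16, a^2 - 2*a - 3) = 1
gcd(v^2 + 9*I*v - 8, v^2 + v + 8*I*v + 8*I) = v + 8*I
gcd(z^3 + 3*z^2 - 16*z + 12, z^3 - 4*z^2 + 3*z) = z - 1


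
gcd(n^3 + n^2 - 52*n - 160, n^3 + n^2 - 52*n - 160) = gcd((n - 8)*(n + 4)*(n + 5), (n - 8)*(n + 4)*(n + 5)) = n^3 + n^2 - 52*n - 160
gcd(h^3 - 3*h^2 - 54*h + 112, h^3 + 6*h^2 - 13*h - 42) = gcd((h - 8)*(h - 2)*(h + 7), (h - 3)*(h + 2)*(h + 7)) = h + 7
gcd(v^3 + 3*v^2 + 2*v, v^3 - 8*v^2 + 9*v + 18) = v + 1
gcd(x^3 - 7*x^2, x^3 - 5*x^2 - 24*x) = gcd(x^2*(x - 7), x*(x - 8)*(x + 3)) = x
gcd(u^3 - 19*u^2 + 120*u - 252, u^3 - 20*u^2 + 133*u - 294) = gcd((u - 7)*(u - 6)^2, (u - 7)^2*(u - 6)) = u^2 - 13*u + 42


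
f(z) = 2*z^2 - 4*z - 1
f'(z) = 4*z - 4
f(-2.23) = 17.87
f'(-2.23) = -12.92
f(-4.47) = 56.84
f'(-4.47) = -21.88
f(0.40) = -2.28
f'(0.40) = -2.40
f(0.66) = -2.77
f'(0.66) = -1.36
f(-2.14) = 16.72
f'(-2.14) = -12.56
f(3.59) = 10.42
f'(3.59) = 10.36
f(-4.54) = 58.38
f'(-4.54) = -22.16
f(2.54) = 1.74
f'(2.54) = 6.16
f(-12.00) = 335.00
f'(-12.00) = -52.00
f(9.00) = 125.00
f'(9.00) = 32.00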